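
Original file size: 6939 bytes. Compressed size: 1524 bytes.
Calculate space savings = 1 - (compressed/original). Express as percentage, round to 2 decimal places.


ratio = compressed/original = 1524/6939 = 0.219628
savings = 1 - ratio = 1 - 0.219628 = 0.780372
as a percentage: 0.780372 * 100 = 78.04%

Space savings = 1 - 1524/6939 = 78.04%


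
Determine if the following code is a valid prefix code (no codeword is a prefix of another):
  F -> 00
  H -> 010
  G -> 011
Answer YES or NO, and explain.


Checking each pair (does one codeword prefix another?):
  F='00' vs H='010': no prefix
  F='00' vs G='011': no prefix
  H='010' vs F='00': no prefix
  H='010' vs G='011': no prefix
  G='011' vs F='00': no prefix
  G='011' vs H='010': no prefix
No violation found over all pairs.

YES -- this is a valid prefix code. No codeword is a prefix of any other codeword.


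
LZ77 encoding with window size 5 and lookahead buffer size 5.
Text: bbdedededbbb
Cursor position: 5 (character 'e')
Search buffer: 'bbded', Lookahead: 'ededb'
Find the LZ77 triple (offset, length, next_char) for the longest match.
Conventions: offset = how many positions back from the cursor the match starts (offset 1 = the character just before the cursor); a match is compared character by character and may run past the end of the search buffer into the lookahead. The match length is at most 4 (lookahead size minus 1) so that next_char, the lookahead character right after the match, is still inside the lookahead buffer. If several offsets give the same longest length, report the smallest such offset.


Try each offset into the search buffer:
  offset=1 (pos 4, char 'd'): match length 0
  offset=2 (pos 3, char 'e'): match length 4
  offset=3 (pos 2, char 'd'): match length 0
  offset=4 (pos 1, char 'b'): match length 0
  offset=5 (pos 0, char 'b'): match length 0
Longest match has length 4 at offset 2.
next_char = character at position 5 + 4 = 9 -> 'b'

Best match: offset=2, length=4 (matching 'eded' starting at position 3)
LZ77 triple: (2, 4, 'b')


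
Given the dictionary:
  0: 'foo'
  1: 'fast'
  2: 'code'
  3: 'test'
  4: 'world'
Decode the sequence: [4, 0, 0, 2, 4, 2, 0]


Look up each index in the dictionary:
  4 -> 'world'
  0 -> 'foo'
  0 -> 'foo'
  2 -> 'code'
  4 -> 'world'
  2 -> 'code'
  0 -> 'foo'

Decoded: "world foo foo code world code foo"


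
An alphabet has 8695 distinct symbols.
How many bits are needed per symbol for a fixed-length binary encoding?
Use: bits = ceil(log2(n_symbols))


log2(8695) = 13.086
Bracket: 2^13 = 8192 < 8695 <= 2^14 = 16384
So ceil(log2(8695)) = 14

bits = ceil(log2(8695)) = ceil(13.086) = 14 bits


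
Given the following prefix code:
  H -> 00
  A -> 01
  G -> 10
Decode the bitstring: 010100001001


Decoding step by step:
Bits 01 -> A
Bits 01 -> A
Bits 00 -> H
Bits 00 -> H
Bits 10 -> G
Bits 01 -> A


Decoded message: AAHHGA


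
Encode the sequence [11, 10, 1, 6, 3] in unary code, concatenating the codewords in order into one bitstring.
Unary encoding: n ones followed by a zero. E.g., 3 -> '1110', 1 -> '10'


Encode each number as n ones followed by a terminating 0:
  11 -> 111111111110 (12 bits)
  10 -> 11111111110 (11 bits)
  1 -> 10 (2 bits)
  6 -> 1111110 (7 bits)
  3 -> 1110 (4 bits)
Total length = 12 + 11 + 2 + 7 + 4 = 36 bits.

Unary([11, 10, 1, 6, 3]) = 111111111110111111111101011111101110 (36 bits)


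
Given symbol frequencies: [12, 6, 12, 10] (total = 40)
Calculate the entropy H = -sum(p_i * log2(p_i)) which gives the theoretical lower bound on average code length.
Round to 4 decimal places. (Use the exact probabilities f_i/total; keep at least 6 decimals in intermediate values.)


Per-symbol terms -p_i * log2(p_i) with p_i = f_i/40:
  p = 12/40 = 0.300000: log2(p) = -1.736966, -p*log2(p) = 0.521090
  p = 6/40 = 0.150000: log2(p) = -2.736966, -p*log2(p) = 0.410545
  p = 12/40 = 0.300000: log2(p) = -1.736966, -p*log2(p) = 0.521090
  p = 10/40 = 0.250000: log2(p) = -2.000000, -p*log2(p) = 0.500000
H = 0.521090 + 0.410545 + 0.521090 + 0.500000 = 1.952725

H = 1.9527 bits/symbol


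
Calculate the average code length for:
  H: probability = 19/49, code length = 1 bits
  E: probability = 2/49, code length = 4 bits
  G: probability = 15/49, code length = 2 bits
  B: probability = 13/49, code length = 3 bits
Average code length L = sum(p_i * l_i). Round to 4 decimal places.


Weighted contributions p_i * l_i:
  H: (19/49) * 1 = 19/49
  E: (2/49) * 4 = 8/49
  G: (15/49) * 2 = 30/49
  B: (13/49) * 3 = 39/49
Sum = (19 + 8 + 30 + 39)/49 = 96/49

L = 96/49 = 1.9592 bits/symbol


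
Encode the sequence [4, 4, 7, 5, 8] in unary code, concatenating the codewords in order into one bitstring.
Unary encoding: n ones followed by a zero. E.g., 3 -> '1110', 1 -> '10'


Encode each number as n ones followed by a terminating 0:
  4 -> 11110 (5 bits)
  4 -> 11110 (5 bits)
  7 -> 11111110 (8 bits)
  5 -> 111110 (6 bits)
  8 -> 111111110 (9 bits)
Total length = 5 + 5 + 8 + 6 + 9 = 33 bits.

Unary([4, 4, 7, 5, 8]) = 111101111011111110111110111111110 (33 bits)


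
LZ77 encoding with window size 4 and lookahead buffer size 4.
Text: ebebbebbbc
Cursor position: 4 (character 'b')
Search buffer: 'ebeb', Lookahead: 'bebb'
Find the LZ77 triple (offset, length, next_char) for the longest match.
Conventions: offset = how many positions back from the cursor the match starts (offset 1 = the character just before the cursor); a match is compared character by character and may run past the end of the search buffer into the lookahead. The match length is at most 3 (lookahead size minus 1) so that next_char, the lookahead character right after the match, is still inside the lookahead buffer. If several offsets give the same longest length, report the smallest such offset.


Try each offset into the search buffer:
  offset=1 (pos 3, char 'b'): match length 1
  offset=2 (pos 2, char 'e'): match length 0
  offset=3 (pos 1, char 'b'): match length 3
  offset=4 (pos 0, char 'e'): match length 0
Longest match has length 3 at offset 3.
next_char = character at position 4 + 3 = 7 -> 'b'

Best match: offset=3, length=3 (matching 'beb' starting at position 1)
LZ77 triple: (3, 3, 'b')


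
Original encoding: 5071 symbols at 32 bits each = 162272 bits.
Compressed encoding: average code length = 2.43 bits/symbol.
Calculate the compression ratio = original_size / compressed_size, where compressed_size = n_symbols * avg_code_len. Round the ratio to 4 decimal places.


original_size = n_symbols * orig_bits = 5071 * 32 = 162272 bits
compressed_size = n_symbols * avg_code_len = 5071 * 2.43 = 12322.53 bits
ratio = original_size / compressed_size = 162272 / 12322.53 = 13.1687

Compression ratio = 13.1687


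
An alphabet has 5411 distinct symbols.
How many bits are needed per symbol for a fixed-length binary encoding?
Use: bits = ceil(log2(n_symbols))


log2(5411) = 12.4017
Bracket: 2^12 = 4096 < 5411 <= 2^13 = 8192
So ceil(log2(5411)) = 13

bits = ceil(log2(5411)) = ceil(12.4017) = 13 bits


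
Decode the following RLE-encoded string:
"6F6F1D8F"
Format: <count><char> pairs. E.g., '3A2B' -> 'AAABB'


Expanding each <count><char> pair:
  6F -> 'FFFFFF'
  6F -> 'FFFFFF'
  1D -> 'D'
  8F -> 'FFFFFFFF'

Decoded = FFFFFFFFFFFFDFFFFFFFF


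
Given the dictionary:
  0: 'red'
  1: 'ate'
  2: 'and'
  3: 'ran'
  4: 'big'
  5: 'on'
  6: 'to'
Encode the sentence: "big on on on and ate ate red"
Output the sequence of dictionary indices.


Look up each word in the dictionary:
  'big' -> 4
  'on' -> 5
  'on' -> 5
  'on' -> 5
  'and' -> 2
  'ate' -> 1
  'ate' -> 1
  'red' -> 0

Encoded: [4, 5, 5, 5, 2, 1, 1, 0]


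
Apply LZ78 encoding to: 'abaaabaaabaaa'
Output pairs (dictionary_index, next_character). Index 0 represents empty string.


LZ78 encoding steps:
Dictionary: {0: ''}
Step 1: w='' (idx 0), next='a' -> output (0, 'a'), add 'a' as idx 1
Step 2: w='' (idx 0), next='b' -> output (0, 'b'), add 'b' as idx 2
Step 3: w='a' (idx 1), next='a' -> output (1, 'a'), add 'aa' as idx 3
Step 4: w='a' (idx 1), next='b' -> output (1, 'b'), add 'ab' as idx 4
Step 5: w='aa' (idx 3), next='a' -> output (3, 'a'), add 'aaa' as idx 5
Step 6: w='b' (idx 2), next='a' -> output (2, 'a'), add 'ba' as idx 6
Step 7: w='aa' (idx 3), end of input -> output (3, '')


Encoded: [(0, 'a'), (0, 'b'), (1, 'a'), (1, 'b'), (3, 'a'), (2, 'a'), (3, '')]


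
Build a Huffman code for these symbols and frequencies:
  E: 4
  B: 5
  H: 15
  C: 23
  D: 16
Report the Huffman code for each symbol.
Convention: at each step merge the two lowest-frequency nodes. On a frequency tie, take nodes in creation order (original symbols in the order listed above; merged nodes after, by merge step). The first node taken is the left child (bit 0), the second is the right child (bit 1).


Huffman tree construction:
Step 1: Merge E(4) + B(5) = 9
Step 2: Merge (E+B)(9) + H(15) = 24
Step 3: Merge D(16) + C(23) = 39
Step 4: Merge ((E+B)+H)(24) + (D+C)(39) = 63
Read each symbol's code off the tree from the root (left child = 0, right child = 1).

Codes:
  E: 000 (length 3)
  B: 001 (length 3)
  H: 01 (length 2)
  C: 11 (length 2)
  D: 10 (length 2)
Average code length: 135/63 = 2.1429 bits/symbol


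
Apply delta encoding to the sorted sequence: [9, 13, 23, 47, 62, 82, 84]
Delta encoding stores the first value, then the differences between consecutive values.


First value: 9
Deltas:
  13 - 9 = 4
  23 - 13 = 10
  47 - 23 = 24
  62 - 47 = 15
  82 - 62 = 20
  84 - 82 = 2


Delta encoded: [9, 4, 10, 24, 15, 20, 2]


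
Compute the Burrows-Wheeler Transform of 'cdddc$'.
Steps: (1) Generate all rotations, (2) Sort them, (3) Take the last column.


Rotations (sorted):
  0: $cdddc -> last char: c
  1: c$cddd -> last char: d
  2: cdddc$ -> last char: $
  3: dc$cdd -> last char: d
  4: ddc$cd -> last char: d
  5: dddc$c -> last char: c


BWT = cd$ddc


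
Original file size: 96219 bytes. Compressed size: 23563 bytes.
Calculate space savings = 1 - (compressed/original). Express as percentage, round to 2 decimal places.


ratio = compressed/original = 23563/96219 = 0.244889
savings = 1 - ratio = 1 - 0.244889 = 0.755111
as a percentage: 0.755111 * 100 = 75.51%

Space savings = 1 - 23563/96219 = 75.51%


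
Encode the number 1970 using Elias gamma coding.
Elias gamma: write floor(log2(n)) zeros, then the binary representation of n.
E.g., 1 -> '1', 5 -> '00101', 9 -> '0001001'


num_bits = floor(log2(1970)) + 1 = 11
leading_zeros = num_bits - 1 = 10
binary(1970) = 11110110010

Elias gamma(1970) = '0000000000' + '11110110010' = 000000000011110110010 (21 bits)


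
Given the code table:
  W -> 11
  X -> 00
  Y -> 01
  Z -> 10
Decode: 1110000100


Decoding:
11 -> W
10 -> Z
00 -> X
01 -> Y
00 -> X


Result: WZXYX


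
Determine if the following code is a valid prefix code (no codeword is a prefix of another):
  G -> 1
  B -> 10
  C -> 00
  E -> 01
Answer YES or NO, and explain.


Checking each pair (does one codeword prefix another?):
  G='1' vs B='10': prefix -- VIOLATION

NO -- this is NOT a valid prefix code. G (1) is a prefix of B (10).


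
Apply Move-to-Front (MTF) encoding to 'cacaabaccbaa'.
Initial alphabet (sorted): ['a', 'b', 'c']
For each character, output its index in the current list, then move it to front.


MTF encoding:
'c': index 2 in ['a', 'b', 'c'] -> ['c', 'a', 'b']
'a': index 1 in ['c', 'a', 'b'] -> ['a', 'c', 'b']
'c': index 1 in ['a', 'c', 'b'] -> ['c', 'a', 'b']
'a': index 1 in ['c', 'a', 'b'] -> ['a', 'c', 'b']
'a': index 0 in ['a', 'c', 'b'] -> ['a', 'c', 'b']
'b': index 2 in ['a', 'c', 'b'] -> ['b', 'a', 'c']
'a': index 1 in ['b', 'a', 'c'] -> ['a', 'b', 'c']
'c': index 2 in ['a', 'b', 'c'] -> ['c', 'a', 'b']
'c': index 0 in ['c', 'a', 'b'] -> ['c', 'a', 'b']
'b': index 2 in ['c', 'a', 'b'] -> ['b', 'c', 'a']
'a': index 2 in ['b', 'c', 'a'] -> ['a', 'b', 'c']
'a': index 0 in ['a', 'b', 'c'] -> ['a', 'b', 'c']


Output: [2, 1, 1, 1, 0, 2, 1, 2, 0, 2, 2, 0]


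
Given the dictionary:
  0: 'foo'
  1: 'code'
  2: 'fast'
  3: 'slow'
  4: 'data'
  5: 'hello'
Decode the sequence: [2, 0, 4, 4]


Look up each index in the dictionary:
  2 -> 'fast'
  0 -> 'foo'
  4 -> 'data'
  4 -> 'data'

Decoded: "fast foo data data"


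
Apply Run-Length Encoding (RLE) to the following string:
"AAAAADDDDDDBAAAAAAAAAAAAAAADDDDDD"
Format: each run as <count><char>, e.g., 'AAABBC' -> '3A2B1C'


Scanning runs left to right:
  i=0: run of 'A' x 5 -> '5A'
  i=5: run of 'D' x 6 -> '6D'
  i=11: run of 'B' x 1 -> '1B'
  i=12: run of 'A' x 15 -> '15A'
  i=27: run of 'D' x 6 -> '6D'

RLE = 5A6D1B15A6D


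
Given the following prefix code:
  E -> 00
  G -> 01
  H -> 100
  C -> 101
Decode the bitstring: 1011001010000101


Decoding step by step:
Bits 101 -> C
Bits 100 -> H
Bits 101 -> C
Bits 00 -> E
Bits 00 -> E
Bits 101 -> C


Decoded message: CHCEEC


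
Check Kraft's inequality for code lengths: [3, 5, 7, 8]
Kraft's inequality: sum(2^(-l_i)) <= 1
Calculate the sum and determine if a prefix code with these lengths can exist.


Sum = 2^(-3) + 2^(-5) + 2^(-7) + 2^(-8)
    = 0.125 + 0.03125 + 0.0078125 + 0.00390625
    = 43/256 = 0.16796875
Since 0.16796875 <= 1, Kraft's inequality IS satisfied.
A prefix code with these lengths CAN exist.

Kraft sum = 0.16796875. Satisfied.


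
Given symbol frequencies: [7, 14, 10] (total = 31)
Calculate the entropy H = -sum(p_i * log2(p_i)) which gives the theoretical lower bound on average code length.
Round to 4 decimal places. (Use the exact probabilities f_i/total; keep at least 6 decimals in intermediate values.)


Per-symbol terms -p_i * log2(p_i) with p_i = f_i/31:
  p = 7/31 = 0.225806: log2(p) = -2.146841, -p*log2(p) = 0.484771
  p = 14/31 = 0.451613: log2(p) = -1.146841, -p*log2(p) = 0.517928
  p = 10/31 = 0.322581: log2(p) = -1.632268, -p*log2(p) = 0.526538
H = 0.484771 + 0.517928 + 0.526538 = 1.529237

H = 1.5292 bits/symbol


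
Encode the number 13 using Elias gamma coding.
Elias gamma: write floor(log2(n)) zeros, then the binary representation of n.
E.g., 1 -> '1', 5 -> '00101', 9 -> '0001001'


num_bits = floor(log2(13)) + 1 = 4
leading_zeros = num_bits - 1 = 3
binary(13) = 1101

Elias gamma(13) = '000' + '1101' = 0001101 (7 bits)


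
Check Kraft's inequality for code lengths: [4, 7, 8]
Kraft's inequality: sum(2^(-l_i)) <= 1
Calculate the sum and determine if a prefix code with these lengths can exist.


Sum = 2^(-4) + 2^(-7) + 2^(-8)
    = 0.0625 + 0.0078125 + 0.00390625
    = 19/256 = 0.07421875
Since 0.07421875 <= 1, Kraft's inequality IS satisfied.
A prefix code with these lengths CAN exist.

Kraft sum = 0.07421875. Satisfied.


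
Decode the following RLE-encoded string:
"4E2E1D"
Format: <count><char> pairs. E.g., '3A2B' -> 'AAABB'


Expanding each <count><char> pair:
  4E -> 'EEEE'
  2E -> 'EE'
  1D -> 'D'

Decoded = EEEEEED


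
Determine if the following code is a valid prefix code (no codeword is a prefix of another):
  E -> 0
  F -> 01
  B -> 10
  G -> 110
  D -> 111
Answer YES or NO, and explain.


Checking each pair (does one codeword prefix another?):
  E='0' vs F='01': prefix -- VIOLATION

NO -- this is NOT a valid prefix code. E (0) is a prefix of F (01).


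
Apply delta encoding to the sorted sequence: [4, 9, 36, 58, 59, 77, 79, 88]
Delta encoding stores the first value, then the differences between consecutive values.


First value: 4
Deltas:
  9 - 4 = 5
  36 - 9 = 27
  58 - 36 = 22
  59 - 58 = 1
  77 - 59 = 18
  79 - 77 = 2
  88 - 79 = 9


Delta encoded: [4, 5, 27, 22, 1, 18, 2, 9]


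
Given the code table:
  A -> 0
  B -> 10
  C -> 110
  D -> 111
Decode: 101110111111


Decoding:
10 -> B
111 -> D
0 -> A
111 -> D
111 -> D


Result: BDADD


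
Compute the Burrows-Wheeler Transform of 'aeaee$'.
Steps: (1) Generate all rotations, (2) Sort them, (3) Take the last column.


Rotations (sorted):
  0: $aeaee -> last char: e
  1: aeaee$ -> last char: $
  2: aee$ae -> last char: e
  3: e$aeae -> last char: e
  4: eaee$a -> last char: a
  5: ee$aea -> last char: a


BWT = e$eeaa


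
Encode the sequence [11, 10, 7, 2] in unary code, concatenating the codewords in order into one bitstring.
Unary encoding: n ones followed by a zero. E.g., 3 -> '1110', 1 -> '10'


Encode each number as n ones followed by a terminating 0:
  11 -> 111111111110 (12 bits)
  10 -> 11111111110 (11 bits)
  7 -> 11111110 (8 bits)
  2 -> 110 (3 bits)
Total length = 12 + 11 + 8 + 3 = 34 bits.

Unary([11, 10, 7, 2]) = 1111111111101111111111011111110110 (34 bits)


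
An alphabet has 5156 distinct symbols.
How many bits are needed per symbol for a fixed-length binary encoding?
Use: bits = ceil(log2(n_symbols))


log2(5156) = 12.332
Bracket: 2^12 = 4096 < 5156 <= 2^13 = 8192
So ceil(log2(5156)) = 13

bits = ceil(log2(5156)) = ceil(12.332) = 13 bits


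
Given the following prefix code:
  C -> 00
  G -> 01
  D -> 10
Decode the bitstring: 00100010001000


Decoding step by step:
Bits 00 -> C
Bits 10 -> D
Bits 00 -> C
Bits 10 -> D
Bits 00 -> C
Bits 10 -> D
Bits 00 -> C


Decoded message: CDCDCDC


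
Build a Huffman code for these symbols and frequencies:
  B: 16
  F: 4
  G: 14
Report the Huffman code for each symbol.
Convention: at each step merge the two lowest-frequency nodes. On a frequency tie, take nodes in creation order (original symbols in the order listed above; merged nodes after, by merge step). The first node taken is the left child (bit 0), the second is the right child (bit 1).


Huffman tree construction:
Step 1: Merge F(4) + G(14) = 18
Step 2: Merge B(16) + (F+G)(18) = 34
Read each symbol's code off the tree from the root (left child = 0, right child = 1).

Codes:
  B: 0 (length 1)
  F: 10 (length 2)
  G: 11 (length 2)
Average code length: 52/34 = 1.5294 bits/symbol


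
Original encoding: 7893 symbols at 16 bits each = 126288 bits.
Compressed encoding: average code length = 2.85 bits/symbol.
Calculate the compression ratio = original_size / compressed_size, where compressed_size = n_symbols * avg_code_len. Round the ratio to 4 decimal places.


original_size = n_symbols * orig_bits = 7893 * 16 = 126288 bits
compressed_size = n_symbols * avg_code_len = 7893 * 2.85 = 22495.05 bits
ratio = original_size / compressed_size = 126288 / 22495.05 = 5.614

Compression ratio = 5.614


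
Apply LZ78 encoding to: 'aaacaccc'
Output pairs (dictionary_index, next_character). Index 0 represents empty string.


LZ78 encoding steps:
Dictionary: {0: ''}
Step 1: w='' (idx 0), next='a' -> output (0, 'a'), add 'a' as idx 1
Step 2: w='a' (idx 1), next='a' -> output (1, 'a'), add 'aa' as idx 2
Step 3: w='' (idx 0), next='c' -> output (0, 'c'), add 'c' as idx 3
Step 4: w='a' (idx 1), next='c' -> output (1, 'c'), add 'ac' as idx 4
Step 5: w='c' (idx 3), next='c' -> output (3, 'c'), add 'cc' as idx 5


Encoded: [(0, 'a'), (1, 'a'), (0, 'c'), (1, 'c'), (3, 'c')]


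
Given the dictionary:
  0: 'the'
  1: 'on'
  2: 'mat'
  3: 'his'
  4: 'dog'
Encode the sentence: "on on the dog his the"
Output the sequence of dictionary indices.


Look up each word in the dictionary:
  'on' -> 1
  'on' -> 1
  'the' -> 0
  'dog' -> 4
  'his' -> 3
  'the' -> 0

Encoded: [1, 1, 0, 4, 3, 0]


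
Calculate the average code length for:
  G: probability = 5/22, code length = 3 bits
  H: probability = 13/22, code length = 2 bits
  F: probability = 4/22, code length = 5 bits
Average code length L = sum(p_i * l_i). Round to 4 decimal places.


Weighted contributions p_i * l_i:
  G: (5/22) * 3 = 15/22
  H: (13/22) * 2 = 26/22
  F: (4/22) * 5 = 20/22
Sum = (15 + 26 + 20)/22 = 61/22

L = 61/22 = 2.7727 bits/symbol


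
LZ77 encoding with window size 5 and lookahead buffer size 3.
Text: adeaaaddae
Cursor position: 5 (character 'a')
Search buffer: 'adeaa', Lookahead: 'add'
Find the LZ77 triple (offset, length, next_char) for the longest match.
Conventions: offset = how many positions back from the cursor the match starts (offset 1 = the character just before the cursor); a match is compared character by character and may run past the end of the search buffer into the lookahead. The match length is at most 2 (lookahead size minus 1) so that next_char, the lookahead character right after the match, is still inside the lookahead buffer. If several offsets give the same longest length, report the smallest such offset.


Try each offset into the search buffer:
  offset=1 (pos 4, char 'a'): match length 1
  offset=2 (pos 3, char 'a'): match length 1
  offset=3 (pos 2, char 'e'): match length 0
  offset=4 (pos 1, char 'd'): match length 0
  offset=5 (pos 0, char 'a'): match length 2
Longest match has length 2 at offset 5.
next_char = character at position 5 + 2 = 7 -> 'd'

Best match: offset=5, length=2 (matching 'ad' starting at position 0)
LZ77 triple: (5, 2, 'd')


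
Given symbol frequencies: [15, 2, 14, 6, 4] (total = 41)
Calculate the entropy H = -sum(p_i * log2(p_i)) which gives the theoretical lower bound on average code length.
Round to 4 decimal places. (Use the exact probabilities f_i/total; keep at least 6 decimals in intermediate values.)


Per-symbol terms -p_i * log2(p_i) with p_i = f_i/41:
  p = 15/41 = 0.365854: log2(p) = -1.450661, -p*log2(p) = 0.530730
  p = 2/41 = 0.048780: log2(p) = -4.357552, -p*log2(p) = 0.212564
  p = 14/41 = 0.341463: log2(p) = -1.550197, -p*log2(p) = 0.529336
  p = 6/41 = 0.146341: log2(p) = -2.772590, -p*log2(p) = 0.405745
  p = 4/41 = 0.097561: log2(p) = -3.357552, -p*log2(p) = 0.327566
H = 0.530730 + 0.212564 + 0.529336 + 0.405745 + 0.327566 = 2.005941

H = 2.0059 bits/symbol


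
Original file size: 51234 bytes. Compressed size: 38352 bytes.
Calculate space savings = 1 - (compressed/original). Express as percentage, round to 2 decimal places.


ratio = compressed/original = 38352/51234 = 0.748565
savings = 1 - ratio = 1 - 0.748565 = 0.251435
as a percentage: 0.251435 * 100 = 25.14%

Space savings = 1 - 38352/51234 = 25.14%


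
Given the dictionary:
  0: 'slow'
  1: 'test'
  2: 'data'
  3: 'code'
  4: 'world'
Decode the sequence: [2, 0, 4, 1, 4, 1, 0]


Look up each index in the dictionary:
  2 -> 'data'
  0 -> 'slow'
  4 -> 'world'
  1 -> 'test'
  4 -> 'world'
  1 -> 'test'
  0 -> 'slow'

Decoded: "data slow world test world test slow"


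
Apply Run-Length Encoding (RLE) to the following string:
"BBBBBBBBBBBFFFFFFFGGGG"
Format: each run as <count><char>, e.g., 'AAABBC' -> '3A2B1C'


Scanning runs left to right:
  i=0: run of 'B' x 11 -> '11B'
  i=11: run of 'F' x 7 -> '7F'
  i=18: run of 'G' x 4 -> '4G'

RLE = 11B7F4G


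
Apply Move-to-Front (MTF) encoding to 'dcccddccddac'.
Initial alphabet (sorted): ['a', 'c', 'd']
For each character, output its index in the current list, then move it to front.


MTF encoding:
'd': index 2 in ['a', 'c', 'd'] -> ['d', 'a', 'c']
'c': index 2 in ['d', 'a', 'c'] -> ['c', 'd', 'a']
'c': index 0 in ['c', 'd', 'a'] -> ['c', 'd', 'a']
'c': index 0 in ['c', 'd', 'a'] -> ['c', 'd', 'a']
'd': index 1 in ['c', 'd', 'a'] -> ['d', 'c', 'a']
'd': index 0 in ['d', 'c', 'a'] -> ['d', 'c', 'a']
'c': index 1 in ['d', 'c', 'a'] -> ['c', 'd', 'a']
'c': index 0 in ['c', 'd', 'a'] -> ['c', 'd', 'a']
'd': index 1 in ['c', 'd', 'a'] -> ['d', 'c', 'a']
'd': index 0 in ['d', 'c', 'a'] -> ['d', 'c', 'a']
'a': index 2 in ['d', 'c', 'a'] -> ['a', 'd', 'c']
'c': index 2 in ['a', 'd', 'c'] -> ['c', 'a', 'd']


Output: [2, 2, 0, 0, 1, 0, 1, 0, 1, 0, 2, 2]


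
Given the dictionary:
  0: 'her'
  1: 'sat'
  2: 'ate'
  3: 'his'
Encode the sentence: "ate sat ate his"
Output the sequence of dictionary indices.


Look up each word in the dictionary:
  'ate' -> 2
  'sat' -> 1
  'ate' -> 2
  'his' -> 3

Encoded: [2, 1, 2, 3]


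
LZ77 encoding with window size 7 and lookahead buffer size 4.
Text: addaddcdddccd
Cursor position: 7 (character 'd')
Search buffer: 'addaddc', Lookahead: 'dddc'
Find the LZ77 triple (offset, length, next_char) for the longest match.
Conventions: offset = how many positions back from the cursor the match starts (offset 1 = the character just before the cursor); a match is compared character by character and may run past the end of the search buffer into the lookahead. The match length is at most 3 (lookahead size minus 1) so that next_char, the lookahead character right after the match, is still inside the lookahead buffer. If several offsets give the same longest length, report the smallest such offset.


Try each offset into the search buffer:
  offset=1 (pos 6, char 'c'): match length 0
  offset=2 (pos 5, char 'd'): match length 1
  offset=3 (pos 4, char 'd'): match length 2
  offset=4 (pos 3, char 'a'): match length 0
  offset=5 (pos 2, char 'd'): match length 1
  offset=6 (pos 1, char 'd'): match length 2
  offset=7 (pos 0, char 'a'): match length 0
Longest match has length 2, found at offsets 3, 6; take the smallest, offset 3.
next_char = character at position 7 + 2 = 9 -> 'd'

Best match: offset=3, length=2 (matching 'dd' starting at position 4)
LZ77 triple: (3, 2, 'd')


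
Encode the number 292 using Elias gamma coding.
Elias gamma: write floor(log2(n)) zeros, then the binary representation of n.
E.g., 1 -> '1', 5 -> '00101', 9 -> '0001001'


num_bits = floor(log2(292)) + 1 = 9
leading_zeros = num_bits - 1 = 8
binary(292) = 100100100

Elias gamma(292) = '00000000' + '100100100' = 00000000100100100 (17 bits)


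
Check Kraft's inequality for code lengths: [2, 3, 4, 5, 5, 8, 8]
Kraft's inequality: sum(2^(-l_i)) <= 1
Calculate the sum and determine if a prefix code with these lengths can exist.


Sum = 2^(-2) + 2^(-3) + 2^(-4) + 2^(-5) + 2^(-5) + 2^(-8) + 2^(-8)
    = 0.25 + 0.125 + 0.0625 + 0.03125 + 0.03125 + 0.00390625 + 0.00390625
    = 130/256 = 0.5078125
Since 0.5078125 <= 1, Kraft's inequality IS satisfied.
A prefix code with these lengths CAN exist.

Kraft sum = 0.5078125. Satisfied.


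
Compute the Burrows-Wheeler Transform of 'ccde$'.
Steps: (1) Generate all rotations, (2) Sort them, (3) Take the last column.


Rotations (sorted):
  0: $ccde -> last char: e
  1: ccde$ -> last char: $
  2: cde$c -> last char: c
  3: de$cc -> last char: c
  4: e$ccd -> last char: d


BWT = e$ccd


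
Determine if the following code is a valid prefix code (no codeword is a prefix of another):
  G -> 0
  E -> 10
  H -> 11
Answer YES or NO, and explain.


Checking each pair (does one codeword prefix another?):
  G='0' vs E='10': no prefix
  G='0' vs H='11': no prefix
  E='10' vs G='0': no prefix
  E='10' vs H='11': no prefix
  H='11' vs G='0': no prefix
  H='11' vs E='10': no prefix
No violation found over all pairs.

YES -- this is a valid prefix code. No codeword is a prefix of any other codeword.


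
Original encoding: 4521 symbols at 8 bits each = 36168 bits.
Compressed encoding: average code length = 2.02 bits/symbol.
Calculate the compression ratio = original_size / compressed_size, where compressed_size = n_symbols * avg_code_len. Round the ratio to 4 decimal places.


original_size = n_symbols * orig_bits = 4521 * 8 = 36168 bits
compressed_size = n_symbols * avg_code_len = 4521 * 2.02 = 9132.42 bits
ratio = original_size / compressed_size = 36168 / 9132.42 = 3.9604

Compression ratio = 3.9604


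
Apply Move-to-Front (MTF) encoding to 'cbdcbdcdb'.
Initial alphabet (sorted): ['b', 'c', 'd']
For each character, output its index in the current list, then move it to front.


MTF encoding:
'c': index 1 in ['b', 'c', 'd'] -> ['c', 'b', 'd']
'b': index 1 in ['c', 'b', 'd'] -> ['b', 'c', 'd']
'd': index 2 in ['b', 'c', 'd'] -> ['d', 'b', 'c']
'c': index 2 in ['d', 'b', 'c'] -> ['c', 'd', 'b']
'b': index 2 in ['c', 'd', 'b'] -> ['b', 'c', 'd']
'd': index 2 in ['b', 'c', 'd'] -> ['d', 'b', 'c']
'c': index 2 in ['d', 'b', 'c'] -> ['c', 'd', 'b']
'd': index 1 in ['c', 'd', 'b'] -> ['d', 'c', 'b']
'b': index 2 in ['d', 'c', 'b'] -> ['b', 'd', 'c']


Output: [1, 1, 2, 2, 2, 2, 2, 1, 2]


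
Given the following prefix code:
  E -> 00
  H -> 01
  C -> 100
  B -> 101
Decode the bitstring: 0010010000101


Decoding step by step:
Bits 00 -> E
Bits 100 -> C
Bits 100 -> C
Bits 00 -> E
Bits 101 -> B


Decoded message: ECCEB


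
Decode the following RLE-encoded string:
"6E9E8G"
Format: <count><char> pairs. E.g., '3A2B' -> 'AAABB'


Expanding each <count><char> pair:
  6E -> 'EEEEEE'
  9E -> 'EEEEEEEEE'
  8G -> 'GGGGGGGG'

Decoded = EEEEEEEEEEEEEEEGGGGGGGG


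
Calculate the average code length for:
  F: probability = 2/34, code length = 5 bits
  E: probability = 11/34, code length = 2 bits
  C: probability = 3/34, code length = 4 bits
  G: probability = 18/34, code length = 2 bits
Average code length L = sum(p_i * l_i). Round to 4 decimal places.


Weighted contributions p_i * l_i:
  F: (2/34) * 5 = 10/34
  E: (11/34) * 2 = 22/34
  C: (3/34) * 4 = 12/34
  G: (18/34) * 2 = 36/34
Sum = (10 + 22 + 12 + 36)/34 = 80/34

L = 80/34 = 2.3529 bits/symbol


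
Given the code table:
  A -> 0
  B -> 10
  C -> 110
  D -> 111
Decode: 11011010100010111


Decoding:
110 -> C
110 -> C
10 -> B
10 -> B
0 -> A
0 -> A
10 -> B
111 -> D


Result: CCBBAABD


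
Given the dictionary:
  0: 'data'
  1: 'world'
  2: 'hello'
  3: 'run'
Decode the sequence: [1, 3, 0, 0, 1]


Look up each index in the dictionary:
  1 -> 'world'
  3 -> 'run'
  0 -> 'data'
  0 -> 'data'
  1 -> 'world'

Decoded: "world run data data world"


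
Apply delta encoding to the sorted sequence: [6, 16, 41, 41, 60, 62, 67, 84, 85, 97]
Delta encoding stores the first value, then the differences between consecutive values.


First value: 6
Deltas:
  16 - 6 = 10
  41 - 16 = 25
  41 - 41 = 0
  60 - 41 = 19
  62 - 60 = 2
  67 - 62 = 5
  84 - 67 = 17
  85 - 84 = 1
  97 - 85 = 12


Delta encoded: [6, 10, 25, 0, 19, 2, 5, 17, 1, 12]


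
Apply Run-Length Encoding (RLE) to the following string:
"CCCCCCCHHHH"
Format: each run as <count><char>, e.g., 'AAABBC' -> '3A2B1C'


Scanning runs left to right:
  i=0: run of 'C' x 7 -> '7C'
  i=7: run of 'H' x 4 -> '4H'

RLE = 7C4H


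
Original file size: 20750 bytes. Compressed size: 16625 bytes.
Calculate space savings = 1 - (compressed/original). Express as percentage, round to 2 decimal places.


ratio = compressed/original = 16625/20750 = 0.801205
savings = 1 - ratio = 1 - 0.801205 = 0.198795
as a percentage: 0.198795 * 100 = 19.88%

Space savings = 1 - 16625/20750 = 19.88%


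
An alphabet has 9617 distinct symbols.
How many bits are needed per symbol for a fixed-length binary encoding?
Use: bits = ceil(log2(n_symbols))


log2(9617) = 13.2314
Bracket: 2^13 = 8192 < 9617 <= 2^14 = 16384
So ceil(log2(9617)) = 14

bits = ceil(log2(9617)) = ceil(13.2314) = 14 bits


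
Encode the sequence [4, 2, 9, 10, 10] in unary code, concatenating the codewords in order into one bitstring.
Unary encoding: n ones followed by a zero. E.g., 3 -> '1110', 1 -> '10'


Encode each number as n ones followed by a terminating 0:
  4 -> 11110 (5 bits)
  2 -> 110 (3 bits)
  9 -> 1111111110 (10 bits)
  10 -> 11111111110 (11 bits)
  10 -> 11111111110 (11 bits)
Total length = 5 + 3 + 10 + 11 + 11 = 40 bits.

Unary([4, 2, 9, 10, 10]) = 1111011011111111101111111111011111111110 (40 bits)


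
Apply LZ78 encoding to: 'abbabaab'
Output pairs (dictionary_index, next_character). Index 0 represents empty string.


LZ78 encoding steps:
Dictionary: {0: ''}
Step 1: w='' (idx 0), next='a' -> output (0, 'a'), add 'a' as idx 1
Step 2: w='' (idx 0), next='b' -> output (0, 'b'), add 'b' as idx 2
Step 3: w='b' (idx 2), next='a' -> output (2, 'a'), add 'ba' as idx 3
Step 4: w='ba' (idx 3), next='a' -> output (3, 'a'), add 'baa' as idx 4
Step 5: w='b' (idx 2), end of input -> output (2, '')


Encoded: [(0, 'a'), (0, 'b'), (2, 'a'), (3, 'a'), (2, '')]


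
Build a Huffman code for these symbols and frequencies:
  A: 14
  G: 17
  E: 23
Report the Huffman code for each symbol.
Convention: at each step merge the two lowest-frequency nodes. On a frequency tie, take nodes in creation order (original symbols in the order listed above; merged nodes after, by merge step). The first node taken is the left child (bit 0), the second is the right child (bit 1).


Huffman tree construction:
Step 1: Merge A(14) + G(17) = 31
Step 2: Merge E(23) + (A+G)(31) = 54
Read each symbol's code off the tree from the root (left child = 0, right child = 1).

Codes:
  A: 10 (length 2)
  G: 11 (length 2)
  E: 0 (length 1)
Average code length: 85/54 = 1.5741 bits/symbol


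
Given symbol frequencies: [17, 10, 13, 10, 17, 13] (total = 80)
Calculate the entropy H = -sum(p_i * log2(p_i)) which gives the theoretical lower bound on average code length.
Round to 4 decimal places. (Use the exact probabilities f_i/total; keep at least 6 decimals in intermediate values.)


Per-symbol terms -p_i * log2(p_i) with p_i = f_i/80:
  p = 17/80 = 0.212500: log2(p) = -2.234465, -p*log2(p) = 0.474824
  p = 10/80 = 0.125000: log2(p) = -3.000000, -p*log2(p) = 0.375000
  p = 13/80 = 0.162500: log2(p) = -2.621488, -p*log2(p) = 0.425992
  p = 10/80 = 0.125000: log2(p) = -3.000000, -p*log2(p) = 0.375000
  p = 17/80 = 0.212500: log2(p) = -2.234465, -p*log2(p) = 0.474824
  p = 13/80 = 0.162500: log2(p) = -2.621488, -p*log2(p) = 0.425992
H = 0.474824 + 0.375000 + 0.425992 + 0.375000 + 0.474824 + 0.425992 = 2.551632

H = 2.5516 bits/symbol


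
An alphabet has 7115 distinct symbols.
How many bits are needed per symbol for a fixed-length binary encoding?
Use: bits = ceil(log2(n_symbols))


log2(7115) = 12.7966
Bracket: 2^12 = 4096 < 7115 <= 2^13 = 8192
So ceil(log2(7115)) = 13

bits = ceil(log2(7115)) = ceil(12.7966) = 13 bits


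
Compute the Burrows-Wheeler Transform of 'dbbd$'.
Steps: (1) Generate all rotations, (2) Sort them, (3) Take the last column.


Rotations (sorted):
  0: $dbbd -> last char: d
  1: bbd$d -> last char: d
  2: bd$db -> last char: b
  3: d$dbb -> last char: b
  4: dbbd$ -> last char: $


BWT = ddbb$


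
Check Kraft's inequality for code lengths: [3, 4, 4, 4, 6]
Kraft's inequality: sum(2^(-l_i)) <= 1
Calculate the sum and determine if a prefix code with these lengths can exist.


Sum = 2^(-3) + 2^(-4) + 2^(-4) + 2^(-4) + 2^(-6)
    = 0.125 + 0.0625 + 0.0625 + 0.0625 + 0.015625
    = 21/64 = 0.328125
Since 0.328125 <= 1, Kraft's inequality IS satisfied.
A prefix code with these lengths CAN exist.

Kraft sum = 0.328125. Satisfied.


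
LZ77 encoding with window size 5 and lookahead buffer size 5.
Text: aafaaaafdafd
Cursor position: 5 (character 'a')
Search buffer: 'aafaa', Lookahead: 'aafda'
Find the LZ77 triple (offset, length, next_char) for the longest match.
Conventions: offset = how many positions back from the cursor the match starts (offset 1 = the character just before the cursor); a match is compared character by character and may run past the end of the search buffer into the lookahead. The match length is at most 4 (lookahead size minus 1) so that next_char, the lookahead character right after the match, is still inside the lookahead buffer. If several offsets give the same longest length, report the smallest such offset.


Try each offset into the search buffer:
  offset=1 (pos 4, char 'a'): match length 2
  offset=2 (pos 3, char 'a'): match length 2
  offset=3 (pos 2, char 'f'): match length 0
  offset=4 (pos 1, char 'a'): match length 1
  offset=5 (pos 0, char 'a'): match length 3
Longest match has length 3 at offset 5.
next_char = character at position 5 + 3 = 8 -> 'd'

Best match: offset=5, length=3 (matching 'aaf' starting at position 0)
LZ77 triple: (5, 3, 'd')


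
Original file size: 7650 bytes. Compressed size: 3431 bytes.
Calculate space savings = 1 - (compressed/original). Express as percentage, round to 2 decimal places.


ratio = compressed/original = 3431/7650 = 0.448497
savings = 1 - ratio = 1 - 0.448497 = 0.551503
as a percentage: 0.551503 * 100 = 55.15%

Space savings = 1 - 3431/7650 = 55.15%


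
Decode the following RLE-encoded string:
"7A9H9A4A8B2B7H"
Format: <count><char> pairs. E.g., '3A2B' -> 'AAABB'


Expanding each <count><char> pair:
  7A -> 'AAAAAAA'
  9H -> 'HHHHHHHHH'
  9A -> 'AAAAAAAAA'
  4A -> 'AAAA'
  8B -> 'BBBBBBBB'
  2B -> 'BB'
  7H -> 'HHHHHHH'

Decoded = AAAAAAAHHHHHHHHHAAAAAAAAAAAAABBBBBBBBBBHHHHHHH


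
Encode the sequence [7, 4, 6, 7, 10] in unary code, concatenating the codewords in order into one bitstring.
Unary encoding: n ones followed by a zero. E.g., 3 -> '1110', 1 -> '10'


Encode each number as n ones followed by a terminating 0:
  7 -> 11111110 (8 bits)
  4 -> 11110 (5 bits)
  6 -> 1111110 (7 bits)
  7 -> 11111110 (8 bits)
  10 -> 11111111110 (11 bits)
Total length = 8 + 5 + 7 + 8 + 11 = 39 bits.

Unary([7, 4, 6, 7, 10]) = 111111101111011111101111111011111111110 (39 bits)


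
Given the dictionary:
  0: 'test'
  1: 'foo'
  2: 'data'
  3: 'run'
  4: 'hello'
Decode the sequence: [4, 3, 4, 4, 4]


Look up each index in the dictionary:
  4 -> 'hello'
  3 -> 'run'
  4 -> 'hello'
  4 -> 'hello'
  4 -> 'hello'

Decoded: "hello run hello hello hello"


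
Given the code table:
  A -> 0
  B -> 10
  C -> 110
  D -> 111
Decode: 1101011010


Decoding:
110 -> C
10 -> B
110 -> C
10 -> B


Result: CBCB


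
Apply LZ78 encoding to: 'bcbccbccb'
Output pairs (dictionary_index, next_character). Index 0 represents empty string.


LZ78 encoding steps:
Dictionary: {0: ''}
Step 1: w='' (idx 0), next='b' -> output (0, 'b'), add 'b' as idx 1
Step 2: w='' (idx 0), next='c' -> output (0, 'c'), add 'c' as idx 2
Step 3: w='b' (idx 1), next='c' -> output (1, 'c'), add 'bc' as idx 3
Step 4: w='c' (idx 2), next='b' -> output (2, 'b'), add 'cb' as idx 4
Step 5: w='c' (idx 2), next='c' -> output (2, 'c'), add 'cc' as idx 5
Step 6: w='b' (idx 1), end of input -> output (1, '')


Encoded: [(0, 'b'), (0, 'c'), (1, 'c'), (2, 'b'), (2, 'c'), (1, '')]


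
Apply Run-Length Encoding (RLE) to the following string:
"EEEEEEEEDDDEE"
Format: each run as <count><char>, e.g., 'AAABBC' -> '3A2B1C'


Scanning runs left to right:
  i=0: run of 'E' x 8 -> '8E'
  i=8: run of 'D' x 3 -> '3D'
  i=11: run of 'E' x 2 -> '2E'

RLE = 8E3D2E


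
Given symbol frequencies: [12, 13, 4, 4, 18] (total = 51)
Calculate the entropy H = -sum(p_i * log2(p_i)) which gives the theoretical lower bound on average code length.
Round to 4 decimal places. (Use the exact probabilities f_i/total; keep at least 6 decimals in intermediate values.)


Per-symbol terms -p_i * log2(p_i) with p_i = f_i/51:
  p = 12/51 = 0.235294: log2(p) = -2.087463, -p*log2(p) = 0.491168
  p = 13/51 = 0.254902: log2(p) = -1.971986, -p*log2(p) = 0.502663
  p = 4/51 = 0.078431: log2(p) = -3.672425, -p*log2(p) = 0.288033
  p = 4/51 = 0.078431: log2(p) = -3.672425, -p*log2(p) = 0.288033
  p = 18/51 = 0.352941: log2(p) = -1.502500, -p*log2(p) = 0.530294
H = 0.491168 + 0.502663 + 0.288033 + 0.288033 + 0.530294 = 2.100191

H = 2.1002 bits/symbol


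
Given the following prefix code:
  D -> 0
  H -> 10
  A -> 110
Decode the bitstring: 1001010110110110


Decoding step by step:
Bits 10 -> H
Bits 0 -> D
Bits 10 -> H
Bits 10 -> H
Bits 110 -> A
Bits 110 -> A
Bits 110 -> A


Decoded message: HDHHAAA


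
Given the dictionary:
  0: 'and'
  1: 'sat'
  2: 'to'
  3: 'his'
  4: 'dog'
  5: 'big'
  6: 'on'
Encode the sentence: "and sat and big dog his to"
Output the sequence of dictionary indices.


Look up each word in the dictionary:
  'and' -> 0
  'sat' -> 1
  'and' -> 0
  'big' -> 5
  'dog' -> 4
  'his' -> 3
  'to' -> 2

Encoded: [0, 1, 0, 5, 4, 3, 2]


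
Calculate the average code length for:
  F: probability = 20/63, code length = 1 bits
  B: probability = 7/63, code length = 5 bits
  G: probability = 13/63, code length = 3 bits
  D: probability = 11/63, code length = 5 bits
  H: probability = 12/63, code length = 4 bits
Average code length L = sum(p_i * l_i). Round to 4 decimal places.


Weighted contributions p_i * l_i:
  F: (20/63) * 1 = 20/63
  B: (7/63) * 5 = 35/63
  G: (13/63) * 3 = 39/63
  D: (11/63) * 5 = 55/63
  H: (12/63) * 4 = 48/63
Sum = (20 + 35 + 39 + 55 + 48)/63 = 197/63

L = 197/63 = 3.1270 bits/symbol


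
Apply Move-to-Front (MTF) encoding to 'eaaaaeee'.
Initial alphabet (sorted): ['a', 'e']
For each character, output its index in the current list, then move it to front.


MTF encoding:
'e': index 1 in ['a', 'e'] -> ['e', 'a']
'a': index 1 in ['e', 'a'] -> ['a', 'e']
'a': index 0 in ['a', 'e'] -> ['a', 'e']
'a': index 0 in ['a', 'e'] -> ['a', 'e']
'a': index 0 in ['a', 'e'] -> ['a', 'e']
'e': index 1 in ['a', 'e'] -> ['e', 'a']
'e': index 0 in ['e', 'a'] -> ['e', 'a']
'e': index 0 in ['e', 'a'] -> ['e', 'a']


Output: [1, 1, 0, 0, 0, 1, 0, 0]
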